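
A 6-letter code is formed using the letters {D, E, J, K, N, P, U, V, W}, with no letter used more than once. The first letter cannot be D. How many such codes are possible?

The first letter has 9−1 = 8 choices (anything except D).
The remaining 5 letters are filled from the other 8 symbols without repetition: 8 × 7 × 6 × 5 × 4 = 6720.
Total: 8 × 6720 = 53760.

53760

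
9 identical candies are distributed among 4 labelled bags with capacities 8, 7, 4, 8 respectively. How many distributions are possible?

179

Ignoring the caps, the number of non-negative solutions to x_1+…+x_4 = 9 is C(12,3) = 220.
Subtract solutions that violate a single cap (substitute x_i' = x_i − (cap_i+1)): x_1 ≥ 9 gives C(3,3) = 1; x_2 ≥ 8 gives C(4,3) = 4; x_3 ≥ 5 gives C(7,3) = 35; x_4 ≥ 9 gives C(3,3) = 1. Together 41.
No two caps can be exceeded simultaneously, so the pair terms are all 0.
By inclusion–exclusion the count is 220 − 41 + 0 = 179.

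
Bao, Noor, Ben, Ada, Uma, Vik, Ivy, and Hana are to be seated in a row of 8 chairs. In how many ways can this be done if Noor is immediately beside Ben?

Treat {Noor, Ben} as a single unit. There are 7 units to order, and the pair itself can be ordered 2 ways.
That gives 2 × 7! = 2 × 5040 = 10080.

10080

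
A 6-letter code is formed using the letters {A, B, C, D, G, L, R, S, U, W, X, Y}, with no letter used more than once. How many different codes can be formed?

With no repetition, fill the 6 letters in order: 12 choices, then 11, down to 7.
That product is 12 × 11 × 10 × 9 × 8 × 7 = 665280.

665280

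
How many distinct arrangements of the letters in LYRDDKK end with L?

Fix L in the last position and arrange the remaining 6 letters.
Those 6 letters have D appearing twice and K appearing twice, giving (6)!/(2!·2!) = 180.

180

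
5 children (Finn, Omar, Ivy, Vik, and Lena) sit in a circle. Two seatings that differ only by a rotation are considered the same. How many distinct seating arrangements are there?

Around a circle, 5 distinct people have 5!/5 = (4)! = 24 rotationally distinct seatings.

24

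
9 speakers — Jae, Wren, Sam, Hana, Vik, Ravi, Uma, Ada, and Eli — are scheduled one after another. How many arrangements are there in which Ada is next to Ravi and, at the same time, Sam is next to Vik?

Treat {Ada,Ravi} as one block (2 orders) and {Sam,Vik} as another (2 orders).
That leaves 7 units to arrange: 2 × 2 × 7! = 4 × 5040 = 20160.

20160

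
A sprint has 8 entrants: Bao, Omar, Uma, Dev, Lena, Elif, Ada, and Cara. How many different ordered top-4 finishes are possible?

1680

There are 8 choices for 1st place, 7 for 2nd, and so on down to 5 for position 4.
That gives 8 × 7 × 6 × 5 = 1680.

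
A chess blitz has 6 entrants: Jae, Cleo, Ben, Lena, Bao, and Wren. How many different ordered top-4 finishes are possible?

This is an ordered selection of 4 from 6: P(6,4).
That gives 6 × 5 × 4 × 3 = 360.

360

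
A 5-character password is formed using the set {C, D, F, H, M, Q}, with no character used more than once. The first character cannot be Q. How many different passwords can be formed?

600

The first character has 6−1 = 5 choices (anything except Q).
The remaining 4 characters are filled from the other 5 symbols without repetition: 5 × 4 × 3 × 2 = 120.
Total: 5 × 120 = 600.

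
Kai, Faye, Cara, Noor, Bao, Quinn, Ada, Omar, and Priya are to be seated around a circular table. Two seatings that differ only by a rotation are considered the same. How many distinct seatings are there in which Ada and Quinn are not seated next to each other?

30240

Without the restriction there are (8)! = 40320 seatings.
Seatings with Ada beside Quinn: treat them as a block with 2 internal orders, giving 2 × (7)! = 10080.
Subtracting, 40320 − 10080 = 30240.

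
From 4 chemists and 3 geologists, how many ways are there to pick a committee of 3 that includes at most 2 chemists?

Split by how many chemists are chosen (0 through 2).
Sum: C(4,0)·C(3,3) + C(4,1)·C(3,2) + C(4,2)·C(3,1) = 1 + 12 + 18 = 31.

31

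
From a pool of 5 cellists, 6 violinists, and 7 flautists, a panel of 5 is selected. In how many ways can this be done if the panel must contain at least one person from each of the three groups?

6055

With no constraint there are C(18,5) = 8568 possible selections.
Subtract selections that omit an entire group: no cellists → C(13,5) = 1287; no violinists → C(12,5) = 792; no flautists → C(11,5) = 462.
Add back selections omitting two groups (i.e. drawn from a single group): C(5,5) + C(6,5) + C(7,5) = 28.
By inclusion–exclusion: 8568 − 2541 + 28 = 6055.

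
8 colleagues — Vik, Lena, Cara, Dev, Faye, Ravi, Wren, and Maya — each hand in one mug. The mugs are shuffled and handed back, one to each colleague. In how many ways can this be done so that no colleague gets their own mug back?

14833

This is the derangement count D_8: permutations of 8 items with no fixed point.
By inclusion–exclusion this is Σ_{j=0}^{8} (−1)^j C(8,j)·(8−j)!.
Computing: 40320 − 40320 + 20160 − 6720 + 1680 − 336 + 56 − 8 + 1 = 14833.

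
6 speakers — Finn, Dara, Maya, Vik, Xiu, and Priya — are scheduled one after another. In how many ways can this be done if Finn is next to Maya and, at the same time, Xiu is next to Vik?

Treat {Finn,Maya} as one block (2 orders) and {Xiu,Vik} as another (2 orders).
That leaves 4 units to arrange: 2 × 2 × 4! = 4 × 24 = 96.

96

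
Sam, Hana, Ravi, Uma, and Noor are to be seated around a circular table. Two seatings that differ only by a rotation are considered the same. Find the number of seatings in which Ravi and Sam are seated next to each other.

12

Treat {Ravi, Sam} as one unit (2 internal orders) and seat the resulting 4 units around the table: (3)! circular arrangements.
So 2 × (3)! = 2 × 6 = 12.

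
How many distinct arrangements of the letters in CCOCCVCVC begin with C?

With the first slot taken by C, it remains to arrange the other 8 letters (COCCVCVC).
Those 8 letters have C appearing 5 times and V appearing twice, giving (8)!/(5!·2!) = 168.

168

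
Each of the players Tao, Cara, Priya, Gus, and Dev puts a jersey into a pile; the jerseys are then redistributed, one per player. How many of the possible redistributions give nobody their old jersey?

44

Count assignments avoiding every fixed point. For any j of the 5 players fixed to their old jersey, the other 5−j can be arranged in (5−j)! ways.
By inclusion–exclusion this is Σ_{j=0}^{5} (−1)^j C(5,j)·(5−j)!.
Computing: 120 − 120 + 60 − 20 + 5 − 1 = 44.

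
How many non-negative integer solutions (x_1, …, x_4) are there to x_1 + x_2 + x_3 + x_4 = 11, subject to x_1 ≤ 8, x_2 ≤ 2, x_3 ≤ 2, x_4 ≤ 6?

By stars and bars, unrestricted non-negative solutions to x_1+…+x_4 = 11 number C(11+3,3) = 364.
Subtract solutions that violate a single cap (substitute x_i' = x_i − (cap_i+1)): x_1 ≥ 9 gives C(5,3) = 10; x_2 ≥ 3 gives C(11,3) = 165; x_3 ≥ 3 gives C(11,3) = 165; x_4 ≥ 7 gives C(7,3) = 35. Together 375.
Add back pairs where two caps are both exceeded: 0 + 0 + 0 + 56 + 4 + 4 = 64.
By inclusion–exclusion the count is 364 − 375 + 64 = 53.

53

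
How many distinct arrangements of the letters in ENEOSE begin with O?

20

With the first slot taken by O, it remains to arrange the other 5 letters (ENESE).
Those 5 letters have E appearing 3 times, giving (5)!/(3!) = 20.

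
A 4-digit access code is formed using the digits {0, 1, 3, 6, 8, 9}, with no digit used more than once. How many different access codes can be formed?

This is a permutation of 4 out of 6: P(6,4) = 6!/2!.
That product is 6 × 5 × 4 × 3 = 360.

360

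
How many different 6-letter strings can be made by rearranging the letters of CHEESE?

120

CHEESE has 6 letters with E appearing 3 times.
So there are 6! / (3!) = 120 distinguishable arrangements.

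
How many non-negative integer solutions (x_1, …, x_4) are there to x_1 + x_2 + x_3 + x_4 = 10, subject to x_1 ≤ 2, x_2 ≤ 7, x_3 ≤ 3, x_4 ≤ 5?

Ignoring the caps, the number of non-negative solutions to x_1+…+x_4 = 10 is C(13,3) = 286.
Subtract solutions that violate a single cap (substitute x_i' = x_i − (cap_i+1)): x_1 ≥ 3 gives C(10,3) = 120; x_2 ≥ 8 gives C(5,3) = 10; x_3 ≥ 4 gives C(9,3) = 84; x_4 ≥ 6 gives C(7,3) = 35. Together 249.
Add back pairs where two caps are both exceeded: 0 + 20 + 4 + 0 + 0 + 1 = 25.
By inclusion–exclusion the count is 286 − 249 + 25 = 62.

62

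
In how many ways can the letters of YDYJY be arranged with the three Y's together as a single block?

6

Treat the 3 copies of Y as a single block. The multiset to arrange is then {YYY, D, J}, 3 items in all.
All 3 items are distinct, so there are (3)! = 6 arrangements.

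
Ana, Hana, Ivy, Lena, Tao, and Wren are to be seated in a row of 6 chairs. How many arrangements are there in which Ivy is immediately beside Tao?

240

Treat {Ivy, Tao} as a single unit. There are 5 units to order, and the pair itself can be ordered 2 ways.
That gives 2 × 5! = 2 × 120 = 240.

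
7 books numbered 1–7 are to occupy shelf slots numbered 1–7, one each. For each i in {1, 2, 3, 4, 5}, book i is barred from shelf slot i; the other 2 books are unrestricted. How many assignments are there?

Let Aᵢ (for 1 ≤ i ≤ 5) be the placements that put book i in its forbidden shelf slot. Any j of these fix j positions, leaving (7−j)! ways to fill the rest, and there are C(5,j) ways to pick which j.
By inclusion–exclusion, the number of valid placements is Σ_{j=0}^{5} (−1)^j C(5,j)·(7−j)!.
Computing: 5040 − 3600 + 1200 − 240 + 30 − 2 = 2428.

2428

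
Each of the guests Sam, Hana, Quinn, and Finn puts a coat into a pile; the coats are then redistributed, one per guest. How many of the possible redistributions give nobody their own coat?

9

Count assignments avoiding every fixed point. For any j of the 4 guests fixed to their own coat, the other 4−j can be arranged in (4−j)! ways.
By inclusion–exclusion this is Σ_{j=0}^{4} (−1)^j C(4,j)·(4−j)!.
Computing: 24 − 24 + 12 − 4 + 1 = 9.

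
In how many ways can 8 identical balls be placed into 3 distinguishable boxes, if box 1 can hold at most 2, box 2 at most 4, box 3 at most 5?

Without the upper bounds there are C(10,2) = 45 ways to split 8 among 3 boxes.
Subtract solutions that violate a single cap (substitute x_i' = x_i − (cap_i+1)): x_1 ≥ 3 gives C(7,2) = 21; x_2 ≥ 5 gives C(5,2) = 10; x_3 ≥ 6 gives C(4,2) = 6. Together 37.
Add back pairs where two caps are both exceeded: 1 + 0 + 0 = 1.
By inclusion–exclusion the count is 45 − 37 + 1 = 9.

9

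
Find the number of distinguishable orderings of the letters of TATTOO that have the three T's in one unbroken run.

Treat the 3 copies of T as a single block. The multiset to arrange is then {TTT, A, O, O}, 4 items in all.
That gives (4)!/(2!) = 12 arrangements.

12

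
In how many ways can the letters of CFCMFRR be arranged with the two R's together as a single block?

180

Treat the 2 copies of R as a single block. The multiset to arrange is then {RR, C, C, F, F, M}, 6 items in all.
That gives (6)!/(2!·2!) = 180 arrangements.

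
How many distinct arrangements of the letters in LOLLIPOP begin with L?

With the first slot taken by L, it remains to arrange the other 7 letters (OLLIPOP).
Those 7 letters have L appearing twice, O appearing twice, and P appearing twice, giving (7)!/(2!·2!·2!) = 630.

630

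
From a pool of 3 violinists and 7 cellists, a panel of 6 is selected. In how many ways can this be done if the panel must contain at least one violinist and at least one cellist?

203

With no constraint there are C(10,6) = 210 possible selections.
Subtract selections that omit an entire group: no violinists → C(7,6) = 7; no cellists → C(3,6) = 0.
Both groups omitted at once is impossible, so 210 − 7 = 203.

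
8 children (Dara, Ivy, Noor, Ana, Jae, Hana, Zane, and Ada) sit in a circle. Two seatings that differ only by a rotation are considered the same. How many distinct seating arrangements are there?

Seat Dara anywhere (absorbing the rotational symmetry), then permute the other 7: (7)! = 5040.

5040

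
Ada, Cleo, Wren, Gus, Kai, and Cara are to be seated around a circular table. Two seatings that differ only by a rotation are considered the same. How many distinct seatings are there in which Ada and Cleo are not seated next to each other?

All circular seatings of 6 people number (5)! = 120.
Seatings with Ada beside Cleo: treat them as a block with 2 internal orders, giving 2 × (4)! = 48.
Subtracting, 120 − 48 = 72.

72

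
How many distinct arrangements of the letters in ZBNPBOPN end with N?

1260

With the last slot taken by N, it remains to arrange the other 7 letters (ZBPBOPN).
Those 7 letters have B appearing twice and P appearing twice, giving (7)!/(2!·2!) = 1260.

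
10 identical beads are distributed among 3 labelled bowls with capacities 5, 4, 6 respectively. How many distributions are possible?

Without the upper bounds there are C(12,2) = 66 ways to split 10 among 3 bowls.
Subtract solutions that violate a single cap (substitute x_i' = x_i − (cap_i+1)): x_1 ≥ 6 gives C(6,2) = 15; x_2 ≥ 5 gives C(7,2) = 21; x_3 ≥ 7 gives C(5,2) = 10. Together 46.
No two caps can be exceeded simultaneously, so the pair terms are all 0.
By inclusion–exclusion the count is 66 − 46 + 0 = 20.

20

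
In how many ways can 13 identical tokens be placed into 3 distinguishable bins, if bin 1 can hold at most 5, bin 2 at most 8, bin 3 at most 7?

Without the upper bounds there are C(15,2) = 105 ways to split 13 among 3 bins.
Subtract solutions that violate a single cap (substitute x_i' = x_i − (cap_i+1)): x_1 ≥ 6 gives C(9,2) = 36; x_2 ≥ 9 gives C(6,2) = 15; x_3 ≥ 8 gives C(7,2) = 21. Together 72.
No two caps can be exceeded simultaneously, so the pair terms are all 0.
By inclusion–exclusion the count is 105 − 72 + 0 = 33.

33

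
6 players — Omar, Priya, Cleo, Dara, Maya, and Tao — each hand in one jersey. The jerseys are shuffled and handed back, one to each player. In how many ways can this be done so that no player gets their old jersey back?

265

Count assignments avoiding every fixed point. For any j of the 6 players fixed to their old jersey, the other 6−j can be arranged in (6−j)! ways.
By inclusion–exclusion this is Σ_{j=0}^{6} (−1)^j C(6,j)·(6−j)!.
Computing: 720 − 720 + 360 − 120 + 30 − 6 + 1 = 265.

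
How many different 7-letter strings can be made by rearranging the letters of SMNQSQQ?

SMNQSQQ has 7 letters with Q appearing 3 times and S appearing twice.
Dividing 7! = 5040 by 3!·2! = 12 for the repeated letters gives 420.

420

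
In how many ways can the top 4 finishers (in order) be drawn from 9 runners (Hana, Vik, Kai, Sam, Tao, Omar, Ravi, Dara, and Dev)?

There are 9 choices for 1st place, 8 for 2nd, and so on down to 6 for position 4.
That gives 9 × 8 × 7 × 6 = 3024.

3024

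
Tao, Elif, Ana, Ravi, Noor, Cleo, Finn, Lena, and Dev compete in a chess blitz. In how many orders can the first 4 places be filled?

3024

There are 9 choices for 1st place, 8 for 2nd, and so on down to 6 for position 4.
That gives 9 × 8 × 7 × 6 = 3024.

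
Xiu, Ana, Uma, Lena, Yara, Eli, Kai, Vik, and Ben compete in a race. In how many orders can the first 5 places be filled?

This is an ordered selection of 5 from 9: P(9,5).
That gives 9 × 8 × 7 × 6 × 5 = 15120.

15120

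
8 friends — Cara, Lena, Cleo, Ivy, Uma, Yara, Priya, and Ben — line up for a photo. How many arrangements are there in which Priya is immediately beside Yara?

Place the 6 others and the Priya-Yara pair as 7 objects in a line; the pair has 2 internal arrangements.
That gives 2 × 7! = 2 × 5040 = 10080.

10080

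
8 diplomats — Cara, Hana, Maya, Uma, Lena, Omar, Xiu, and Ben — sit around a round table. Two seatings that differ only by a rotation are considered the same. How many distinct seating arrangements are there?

5040

Fix one person's seat to break rotational symmetry; the remaining 7 people can be arranged in (7)! = 5040 ways.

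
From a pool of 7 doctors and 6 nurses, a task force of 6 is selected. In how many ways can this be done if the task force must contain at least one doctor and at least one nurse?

With no constraint there are C(13,6) = 1716 possible selections.
Subtract selections that omit an entire group: no doctors → C(6,6) = 1; no nurses → C(7,6) = 7.
Both groups omitted at once is impossible, so 1716 − 8 = 1708.

1708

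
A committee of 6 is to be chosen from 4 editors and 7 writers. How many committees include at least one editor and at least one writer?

Unrestricted: C(11,6) = 462 ways to pick any 6 of the 11.
Subtract selections that omit an entire group: no editors → C(7,6) = 7; no writers → C(4,6) = 0.
Both groups omitted at once is impossible, so 462 − 7 = 455.

455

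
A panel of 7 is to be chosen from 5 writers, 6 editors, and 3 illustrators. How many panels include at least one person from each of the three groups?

3058

Unrestricted: C(14,7) = 3432 ways to pick any 7 of the 14.
Selections missing a whole group: no writers → C(9,7) = 36; no editors → C(8,7) = 8; no illustrators → C(11,7) = 330.
Add back selections omitting two groups (i.e. drawn from a single group): C(5,7) + C(6,7) + C(3,7) = 0.
By inclusion–exclusion: 3432 − 374 + 0 = 3058.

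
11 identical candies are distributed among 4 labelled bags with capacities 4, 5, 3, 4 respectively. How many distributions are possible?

By stars and bars, unrestricted non-negative solutions to x_1+…+x_4 = 11 number C(11+3,3) = 364.
Subtract solutions that violate a single cap (substitute x_i' = x_i − (cap_i+1)): x_1 ≥ 5 gives C(9,3) = 84; x_2 ≥ 6 gives C(8,3) = 56; x_3 ≥ 4 gives C(10,3) = 120; x_4 ≥ 5 gives C(9,3) = 84. Together 344.
Add back pairs where two caps are both exceeded: 1 + 10 + 4 + 4 + 1 + 10 = 30.
By inclusion–exclusion the count is 364 − 344 + 30 = 50.

50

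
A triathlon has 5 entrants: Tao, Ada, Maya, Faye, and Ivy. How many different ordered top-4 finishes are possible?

There are 5 choices for 1st place, 4 for 2nd, and so on down to 2 for position 4.
That gives 5 × 4 × 3 × 2 = 120.

120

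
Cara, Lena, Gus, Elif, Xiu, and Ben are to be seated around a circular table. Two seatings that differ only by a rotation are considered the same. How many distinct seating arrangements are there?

Fix one person's seat to break rotational symmetry; the remaining 5 people can be arranged in (5)! = 120 ways.

120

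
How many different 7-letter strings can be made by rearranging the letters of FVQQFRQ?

420

The 7 letters of FVQQFRQ have repeats: F appearing twice and Q appearing 3 times.
So there are 7! / (3!·2!) = 420 distinguishable arrangements.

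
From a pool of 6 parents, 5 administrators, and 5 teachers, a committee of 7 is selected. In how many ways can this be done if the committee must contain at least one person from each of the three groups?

Unrestricted: C(16,7) = 11440 ways to pick any 7 of the 16.
Selections missing a whole group: no parents → C(10,7) = 120; no administrators → C(11,7) = 330; no teachers → C(11,7) = 330.
Add back selections omitting two groups (i.e. drawn from a single group): C(6,7) + C(5,7) + C(5,7) = 0.
By inclusion–exclusion: 11440 − 780 + 0 = 10660.

10660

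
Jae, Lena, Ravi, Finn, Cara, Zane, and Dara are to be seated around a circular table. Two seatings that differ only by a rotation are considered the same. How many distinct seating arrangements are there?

720

Seat Jae anywhere (absorbing the rotational symmetry), then permute the other 6: (6)! = 720.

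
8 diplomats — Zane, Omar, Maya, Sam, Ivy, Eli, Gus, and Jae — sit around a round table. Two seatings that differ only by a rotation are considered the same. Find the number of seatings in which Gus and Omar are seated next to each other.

Treat {Gus, Omar} as one unit (2 internal orders) and seat the resulting 7 units around the table: (6)! circular arrangements.
So 2 × (6)! = 2 × 720 = 1440.

1440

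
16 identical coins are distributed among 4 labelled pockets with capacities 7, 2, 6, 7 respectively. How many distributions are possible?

Without the upper bounds there are C(19,3) = 969 ways to split 16 among 4 pockets.
Subtract solutions that violate a single cap (substitute x_i' = x_i − (cap_i+1)): x_1 ≥ 8 gives C(11,3) = 165; x_2 ≥ 3 gives C(16,3) = 560; x_3 ≥ 7 gives C(12,3) = 220; x_4 ≥ 8 gives C(11,3) = 165. Together 1110.
Add back pairs where two caps are both exceeded: 56 + 4 + 1 + 84 + 56 + 4 = 205.
By inclusion–exclusion the count is 969 − 1110 + 205 = 64.

64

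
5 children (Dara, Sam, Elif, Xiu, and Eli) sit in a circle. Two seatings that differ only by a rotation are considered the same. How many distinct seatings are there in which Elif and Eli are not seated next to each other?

All circular seatings of 5 people number (4)! = 24.
Seatings with Elif beside Eli: treat them as a block with 2 internal orders, giving 2 × (3)! = 12.
Subtracting, 24 − 12 = 12.

12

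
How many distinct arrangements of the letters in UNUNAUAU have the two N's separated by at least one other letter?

Total arrangements of UNUNAUAU: 8!/(4!·2!·2!) = 420.
If the two N's are adjacent, glue them into one block, leaving 7 items to arrange: (7)!/(4!·2!) = 105 ways.
Hence 420 − 105 = 315.

315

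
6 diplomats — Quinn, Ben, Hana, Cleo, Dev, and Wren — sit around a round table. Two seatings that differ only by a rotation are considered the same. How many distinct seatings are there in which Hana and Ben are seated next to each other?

48

Glue Hana and Ben into a block (2 internal orders). Seating 5 units around a circle gives (4)! arrangements.
So 2 × (4)! = 2 × 24 = 48.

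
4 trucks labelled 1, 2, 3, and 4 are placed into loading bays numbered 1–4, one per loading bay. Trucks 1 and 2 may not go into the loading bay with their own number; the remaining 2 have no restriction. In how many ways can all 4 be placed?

14

Let Aᵢ (for i ∈ {1, 2}) be the placements that put truck i in its forbidden loading bay. Any j of these fix j positions, leaving (4−j)! ways to fill the rest, and there are C(2,j) ways to pick which j.
By inclusion–exclusion, the number of valid placements is Σ_{j=0}^{2} (−1)^j C(2,j)·(4−j)!.
Computing: 24 − 12 + 2 = 14.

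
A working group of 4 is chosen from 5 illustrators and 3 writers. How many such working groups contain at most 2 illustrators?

35

Split by how many illustrators are chosen (0 through 2).
Sum: C(5,0)·C(3,4) + C(5,1)·C(3,3) + C(5,2)·C(3,2) = 0 + 5 + 30 = 35.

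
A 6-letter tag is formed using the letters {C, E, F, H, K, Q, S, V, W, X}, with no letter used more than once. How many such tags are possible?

151200

This is a permutation of 6 out of 10: P(10,6) = 10!/4!.
That product is 10 × 9 × 8 × 7 × 6 × 5 = 151200.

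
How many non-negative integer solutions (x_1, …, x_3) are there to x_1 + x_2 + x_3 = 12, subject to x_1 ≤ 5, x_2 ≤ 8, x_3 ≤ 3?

Without the upper bounds there are C(14,2) = 91 ways to split 12 among 3 variables.
Subtract solutions that violate a single cap (substitute x_i' = x_i − (cap_i+1)): x_1 ≥ 6 gives C(8,2) = 28; x_2 ≥ 9 gives C(5,2) = 10; x_3 ≥ 4 gives C(10,2) = 45. Together 83.
Add back pairs where two caps are both exceeded: 0 + 6 + 0 = 6.
By inclusion–exclusion the count is 91 − 83 + 6 = 14.

14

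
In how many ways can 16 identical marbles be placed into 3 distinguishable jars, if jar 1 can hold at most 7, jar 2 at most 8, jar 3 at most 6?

By stars and bars, unrestricted non-negative solutions to x_1+…+x_3 = 16 number C(16+2,2) = 153.
Subtract solutions that violate a single cap (substitute x_i' = x_i − (cap_i+1)): x_1 ≥ 8 gives C(10,2) = 45; x_2 ≥ 9 gives C(9,2) = 36; x_3 ≥ 7 gives C(11,2) = 55. Together 136.
Add back pairs where two caps are both exceeded: 0 + 3 + 1 = 4.
By inclusion–exclusion the count is 153 − 136 + 4 = 21.

21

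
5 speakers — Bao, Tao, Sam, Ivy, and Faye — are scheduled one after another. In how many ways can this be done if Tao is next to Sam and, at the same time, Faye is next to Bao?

Treat {Tao,Sam} as one block (2 orders) and {Faye,Bao} as another (2 orders).
That leaves 3 units to arrange: 2 × 2 × 3! = 4 × 6 = 24.

24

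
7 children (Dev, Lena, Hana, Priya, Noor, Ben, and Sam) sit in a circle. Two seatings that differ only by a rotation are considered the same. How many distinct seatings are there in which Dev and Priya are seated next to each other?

Glue Dev and Priya into a block (2 internal orders). Seating 6 units around a circle gives (5)! arrangements.
So 2 × (5)! = 2 × 120 = 240.

240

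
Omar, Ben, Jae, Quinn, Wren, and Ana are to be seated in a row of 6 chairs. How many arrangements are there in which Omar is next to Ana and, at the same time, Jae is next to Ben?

Treat {Omar,Ana} as one block (2 orders) and {Jae,Ben} as another (2 orders).
That leaves 4 units to arrange: 2 × 2 × 4! = 4 × 24 = 96.

96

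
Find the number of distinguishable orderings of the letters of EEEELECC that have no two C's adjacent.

Total arrangements of EEEELECC: 8!/(5!·2!) = 168.
Arrangements with the C's together: treat CC as one letter, giving (7)!/(5!) = 42.
Hence 168 − 42 = 126.

126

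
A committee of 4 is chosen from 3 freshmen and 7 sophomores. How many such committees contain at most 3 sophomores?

175

Split by how many sophomores are chosen (0 through 3).
Sum: C(7,0)·C(3,4) + C(7,1)·C(3,3) + C(7,2)·C(3,2) + C(7,3)·C(3,1) = 0 + 7 + 63 + 105 = 175.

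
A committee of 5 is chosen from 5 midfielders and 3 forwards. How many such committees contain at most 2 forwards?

46

Split by how many forwards are chosen (0 through 2).
Sum: C(3,0)·C(5,5) + C(3,1)·C(5,4) + C(3,2)·C(5,3) = 1 + 15 + 30 = 46.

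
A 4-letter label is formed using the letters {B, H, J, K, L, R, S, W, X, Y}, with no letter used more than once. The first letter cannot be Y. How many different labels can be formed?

4536

The first letter has 10−1 = 9 choices (anything except Y).
The remaining 3 letters are filled from the other 9 symbols without repetition: 9 × 8 × 7 = 504.
Total: 9 × 504 = 4536.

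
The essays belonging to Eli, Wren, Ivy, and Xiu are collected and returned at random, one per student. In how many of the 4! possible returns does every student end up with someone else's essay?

Let Aᵢ be the assignments in which student i gets their own essay. We want the size of the complement of A₁∪…∪A_4.
By inclusion–exclusion this is Σ_{j=0}^{4} (−1)^j C(4,j)·(4−j)!.
Computing: 24 − 24 + 12 − 4 + 1 = 9.

9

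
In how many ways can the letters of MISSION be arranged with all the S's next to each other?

360

Treat the 2 copies of S as a single block. The multiset to arrange is then {SS, I, I, M, N, O}, 6 items in all.
That gives (6)!/(2!) = 360 arrangements.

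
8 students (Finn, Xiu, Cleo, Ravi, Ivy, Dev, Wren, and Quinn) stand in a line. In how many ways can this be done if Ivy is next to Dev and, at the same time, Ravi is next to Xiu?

Treat {Ivy,Dev} as one block (2 orders) and {Ravi,Xiu} as another (2 orders).
That leaves 6 units to arrange: 2 × 2 × 6! = 4 × 720 = 2880.

2880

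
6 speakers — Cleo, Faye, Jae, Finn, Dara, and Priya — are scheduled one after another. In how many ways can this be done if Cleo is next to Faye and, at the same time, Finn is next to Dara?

Treat {Cleo,Faye} as one block (2 orders) and {Finn,Dara} as another (2 orders).
That leaves 4 units to arrange: 2 × 2 × 4! = 4 × 24 = 96.

96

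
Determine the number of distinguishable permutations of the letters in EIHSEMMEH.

15120

Letter multiplicities in EIHSEMMEH: E×3, H×2, I×1, M×2, S×1.
The number of distinct arrangements is 9!/(3!·2!·2!) = 362880/24 = 15120.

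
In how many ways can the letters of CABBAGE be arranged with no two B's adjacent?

Total arrangements of CABBAGE: 7!/(2!·2!) = 1260.
If the two B's are adjacent, glue them into one block, leaving 6 items to arrange: (6)!/(2!) = 360 ways.
Hence 1260 − 360 = 900.

900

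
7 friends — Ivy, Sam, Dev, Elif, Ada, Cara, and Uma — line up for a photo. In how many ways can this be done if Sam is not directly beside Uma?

Of the 7! = 5040 arrangements, those with Sam and Uma adjacent number 2 × 6! = 1440 (treat the pair as a block with 2 internal orders).
So 5040 − 1440 = 3600 arrangements keep them apart.

3600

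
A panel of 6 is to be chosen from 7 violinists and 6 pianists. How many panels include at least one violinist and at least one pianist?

Total 6-person selections from all 13: C(13,6) = 1716.
Selections missing a whole group: no violinists → C(6,6) = 1; no pianists → C(7,6) = 7.
Both groups omitted at once is impossible, so 1716 − 8 = 1708.

1708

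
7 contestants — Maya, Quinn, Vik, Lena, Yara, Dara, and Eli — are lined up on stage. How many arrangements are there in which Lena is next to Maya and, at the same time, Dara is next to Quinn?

480

Treat {Lena,Maya} as one block (2 orders) and {Dara,Quinn} as another (2 orders).
That leaves 5 units to arrange: 2 × 2 × 5! = 4 × 120 = 480.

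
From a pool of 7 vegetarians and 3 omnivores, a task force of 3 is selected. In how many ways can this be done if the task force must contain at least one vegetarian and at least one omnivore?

84

Total 3-person selections from all 10: C(10,3) = 120.
Subtract selections that omit an entire group: no vegetarians → C(3,3) = 1; no omnivores → C(7,3) = 35.
Both groups omitted at once is impossible, so 120 − 36 = 84.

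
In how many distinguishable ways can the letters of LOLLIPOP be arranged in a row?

1680

The 8 letters of LOLLIPOP have repeats: L appearing 3 times, O appearing twice, and P appearing twice.
Dividing 8! = 40320 by 3!·2!·2! = 24 for the repeated letters gives 1680.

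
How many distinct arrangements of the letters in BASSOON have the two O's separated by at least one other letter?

There are 7!/(2!·2!) = 1260 arrangements of BASSOON in total.
Arrangements with the O's together: treat OO as one letter, giving (6)!/(2!) = 360.
Hence 1260 − 360 = 900.

900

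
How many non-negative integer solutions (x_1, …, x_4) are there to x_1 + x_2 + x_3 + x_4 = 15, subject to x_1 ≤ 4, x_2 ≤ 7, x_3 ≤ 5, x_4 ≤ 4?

Without the upper bounds there are C(18,3) = 816 ways to split 15 among 4 variables.
Subtract solutions that violate a single cap (substitute x_i' = x_i − (cap_i+1)): x_1 ≥ 5 gives C(13,3) = 286; x_2 ≥ 8 gives C(10,3) = 120; x_3 ≥ 6 gives C(12,3) = 220; x_4 ≥ 5 gives C(13,3) = 286. Together 912.
Add back pairs where two caps are both exceeded: 10 + 35 + 56 + 4 + 10 + 35 = 150.
By inclusion–exclusion the count is 816 − 912 + 150 = 54.

54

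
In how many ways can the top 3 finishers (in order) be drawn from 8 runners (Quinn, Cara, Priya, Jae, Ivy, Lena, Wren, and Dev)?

This is an ordered selection of 3 from 8: P(8,3).
That gives 8 × 7 × 6 = 336.

336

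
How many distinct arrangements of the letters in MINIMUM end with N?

Fix N in the last position and arrange the remaining 6 letters.
Those 6 letters have I appearing twice and M appearing 3 times, giving (6)!/(3!·2!) = 60.

60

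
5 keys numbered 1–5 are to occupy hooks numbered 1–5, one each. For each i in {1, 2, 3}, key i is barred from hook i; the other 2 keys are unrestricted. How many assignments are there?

Let Aᵢ (for i ∈ {1, 2, 3}) be the placements that put key i in its forbidden hook. Any j of these fix j positions, leaving (5−j)! ways to fill the rest, and there are C(3,j) ways to pick which j.
By inclusion–exclusion, the number of valid placements is Σ_{j=0}^{3} (−1)^j C(3,j)·(5−j)!.
Computing: 120 − 72 + 18 − 2 = 64.

64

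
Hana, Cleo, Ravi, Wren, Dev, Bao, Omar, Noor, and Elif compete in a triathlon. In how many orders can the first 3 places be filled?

504

This is an ordered selection of 3 from 9: P(9,3).
That gives 9 × 8 × 7 = 504.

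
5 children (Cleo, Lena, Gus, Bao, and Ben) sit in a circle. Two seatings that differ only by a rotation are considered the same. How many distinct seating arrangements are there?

Around a circle, 5 distinct people have 5!/5 = (4)! = 24 rotationally distinct seatings.

24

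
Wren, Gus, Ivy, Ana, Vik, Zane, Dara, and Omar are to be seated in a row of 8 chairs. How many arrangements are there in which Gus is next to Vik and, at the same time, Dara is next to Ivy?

Treat {Gus,Vik} as one block (2 orders) and {Dara,Ivy} as another (2 orders).
That leaves 6 units to arrange: 2 × 2 × 6! = 4 × 720 = 2880.

2880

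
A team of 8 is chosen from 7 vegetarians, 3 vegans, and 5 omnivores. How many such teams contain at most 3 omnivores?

Split by how many omnivores are chosen (0 through 3).
Sum: C(5,0)·C(10,8) + C(5,1)·C(10,7) + C(5,2)·C(10,6) + C(5,3)·C(10,5) = 45 + 600 + 2100 + 2520 = 5265.

5265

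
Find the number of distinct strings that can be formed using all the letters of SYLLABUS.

10080

SYLLABUS has 8 letters with L appearing twice and S appearing twice.
So there are 8! / (2!·2!) = 10080 distinguishable arrangements.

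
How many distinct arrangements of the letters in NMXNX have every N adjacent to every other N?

Treat the 2 copies of N as a single block. The multiset to arrange is then {NN, M, X, X}, 4 items in all.
That gives (4)!/(2!) = 12 arrangements.

12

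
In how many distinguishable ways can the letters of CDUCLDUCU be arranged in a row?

Letter multiplicities in CDUCLDUCU: C×3, D×2, L×1, U×3.
So there are 9! / (3!·3!·2!) = 5040 distinguishable arrangements.

5040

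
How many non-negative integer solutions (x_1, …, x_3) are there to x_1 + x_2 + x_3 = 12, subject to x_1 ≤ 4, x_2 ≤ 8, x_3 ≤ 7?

Ignoring the caps, the number of non-negative solutions to x_1+…+x_3 = 12 is C(14,2) = 91.
Subtract solutions that violate a single cap (substitute x_i' = x_i − (cap_i+1)): x_1 ≥ 5 gives C(9,2) = 36; x_2 ≥ 9 gives C(5,2) = 10; x_3 ≥ 8 gives C(6,2) = 15. Together 61.
No two caps can be exceeded simultaneously, so the pair terms are all 0.
By inclusion–exclusion the count is 91 − 61 + 0 = 30.

30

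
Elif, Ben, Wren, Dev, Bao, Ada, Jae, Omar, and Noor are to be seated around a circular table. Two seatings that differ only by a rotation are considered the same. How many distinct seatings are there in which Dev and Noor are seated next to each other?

Treat {Dev, Noor} as one unit (2 internal orders) and seat the resulting 8 units around the table: (7)! circular arrangements.
So 2 × (7)! = 2 × 5040 = 10080.

10080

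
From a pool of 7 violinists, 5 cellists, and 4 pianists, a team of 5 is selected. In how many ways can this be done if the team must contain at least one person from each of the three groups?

3010

Total 5-person selections from all 16: C(16,5) = 4368.
Selections missing a whole group: no violinists → C(9,5) = 126; no cellists → C(11,5) = 462; no pianists → C(12,5) = 792.
Add back selections omitting two groups (i.e. drawn from a single group): C(7,5) + C(5,5) + C(4,5) = 22.
By inclusion–exclusion: 4368 − 1380 + 22 = 3010.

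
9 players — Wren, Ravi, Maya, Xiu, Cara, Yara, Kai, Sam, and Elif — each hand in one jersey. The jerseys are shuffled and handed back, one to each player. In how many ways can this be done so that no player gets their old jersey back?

Let Aᵢ be the assignments in which player i gets their old jersey. We want the size of the complement of A₁∪…∪A_9.
By inclusion–exclusion this is Σ_{j=0}^{9} (−1)^j C(9,j)·(9−j)!.
Computing: 362880 − 362880 + 181440 − 60480 + 15120 − 3024 + 504 − 72 + 9 − 1 = 133496.

133496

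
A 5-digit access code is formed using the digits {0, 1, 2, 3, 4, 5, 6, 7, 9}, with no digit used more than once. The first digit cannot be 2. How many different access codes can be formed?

13440

The first digit has 9−1 = 8 choices (anything except 2).
The remaining 4 digits are filled from the other 8 symbols without repetition: 8 × 7 × 6 × 5 = 1680.
Total: 8 × 1680 = 13440.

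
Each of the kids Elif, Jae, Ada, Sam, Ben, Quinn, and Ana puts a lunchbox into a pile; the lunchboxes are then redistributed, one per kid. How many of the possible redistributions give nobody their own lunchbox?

Count assignments avoiding every fixed point. For any j of the 7 kids fixed to their own lunchbox, the other 7−j can be arranged in (7−j)! ways.
By inclusion–exclusion this is Σ_{j=0}^{7} (−1)^j C(7,j)·(7−j)!.
Computing: 5040 − 5040 + 2520 − 840 + 210 − 42 + 7 − 1 = 1854.

1854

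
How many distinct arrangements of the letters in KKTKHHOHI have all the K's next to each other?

Treat the 3 copies of K as a single block. The multiset to arrange is then {KKK, H, H, H, I, O, T}, 7 items in all.
That gives (7)!/(3!) = 840 arrangements.

840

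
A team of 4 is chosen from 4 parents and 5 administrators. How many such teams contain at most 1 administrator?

21

Split by how many administrators are chosen (0 through 1).
Sum: C(5,0)·C(4,4) + C(5,1)·C(4,3) = 1 + 20 = 21.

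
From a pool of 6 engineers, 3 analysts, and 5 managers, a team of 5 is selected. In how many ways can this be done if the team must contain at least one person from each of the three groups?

1365

Total 5-person selections from all 14: C(14,5) = 2002.
Subtract selections that omit an entire group: no engineers → C(8,5) = 56; no analysts → C(11,5) = 462; no managers → C(9,5) = 126.
Add back selections omitting two groups (i.e. drawn from a single group): C(6,5) + C(3,5) + C(5,5) = 7.
By inclusion–exclusion: 2002 − 644 + 7 = 1365.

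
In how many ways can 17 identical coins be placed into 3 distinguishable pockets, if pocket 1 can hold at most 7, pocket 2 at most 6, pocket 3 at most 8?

15

Ignoring the caps, the number of non-negative solutions to x_1+…+x_3 = 17 is C(19,2) = 171.
Subtract solutions that violate a single cap (substitute x_i' = x_i − (cap_i+1)): x_1 ≥ 8 gives C(11,2) = 55; x_2 ≥ 7 gives C(12,2) = 66; x_3 ≥ 9 gives C(10,2) = 45. Together 166.
Add back pairs where two caps are both exceeded: 6 + 1 + 3 = 10.
By inclusion–exclusion the count is 171 − 166 + 10 = 15.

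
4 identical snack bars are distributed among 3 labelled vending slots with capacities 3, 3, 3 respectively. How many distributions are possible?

Without the upper bounds there are C(6,2) = 15 ways to split 4 among 3 vending slots.
Subtract solutions that violate a single cap (substitute x_i' = x_i − (cap_i+1)): x_1 ≥ 4 gives C(2,2) = 1; x_2 ≥ 4 gives C(2,2) = 1; x_3 ≥ 4 gives C(2,2) = 1. Together 3.
No two caps can be exceeded simultaneously, so the pair terms are all 0.
By inclusion–exclusion the count is 15 − 3 + 0 = 12.

12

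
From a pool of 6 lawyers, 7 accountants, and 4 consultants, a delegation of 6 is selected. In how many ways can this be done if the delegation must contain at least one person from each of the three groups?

With no constraint there are C(17,6) = 12376 possible selections.
Subtract selections that omit an entire group: no lawyers → C(11,6) = 462; no accountants → C(10,6) = 210; no consultants → C(13,6) = 1716.
Add back selections omitting two groups (i.e. drawn from a single group): C(6,6) + C(7,6) + C(4,6) = 8.
By inclusion–exclusion: 12376 − 2388 + 8 = 9996.

9996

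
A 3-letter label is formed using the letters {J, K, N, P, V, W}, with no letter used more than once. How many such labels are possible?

120

This is a permutation of 3 out of 6: P(6,3) = 6!/3!.
That product is 6 × 5 × 4 = 120.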